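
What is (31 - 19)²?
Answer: 144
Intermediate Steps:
(31 - 19)² = 12² = 144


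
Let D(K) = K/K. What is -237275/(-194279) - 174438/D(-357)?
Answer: -33889402927/194279 ≈ -1.7444e+5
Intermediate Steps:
D(K) = 1
-237275/(-194279) - 174438/D(-357) = -237275/(-194279) - 174438/1 = -237275*(-1/194279) - 174438*1 = 237275/194279 - 174438 = -33889402927/194279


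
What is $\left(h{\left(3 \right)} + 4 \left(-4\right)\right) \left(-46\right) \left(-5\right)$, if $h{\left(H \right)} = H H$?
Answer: $-1610$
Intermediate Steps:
$h{\left(H \right)} = H^{2}$
$\left(h{\left(3 \right)} + 4 \left(-4\right)\right) \left(-46\right) \left(-5\right) = \left(3^{2} + 4 \left(-4\right)\right) \left(-46\right) \left(-5\right) = \left(9 - 16\right) \left(-46\right) \left(-5\right) = \left(-7\right) \left(-46\right) \left(-5\right) = 322 \left(-5\right) = -1610$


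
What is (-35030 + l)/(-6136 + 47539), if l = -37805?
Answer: -72835/41403 ≈ -1.7592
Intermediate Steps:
(-35030 + l)/(-6136 + 47539) = (-35030 - 37805)/(-6136 + 47539) = -72835/41403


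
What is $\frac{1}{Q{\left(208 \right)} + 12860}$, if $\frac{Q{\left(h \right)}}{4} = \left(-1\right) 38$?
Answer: $\frac{1}{12708} \approx 7.8691 \cdot 10^{-5}$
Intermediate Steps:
$Q{\left(h \right)} = -152$ ($Q{\left(h \right)} = 4 \left(\left(-1\right) 38\right) = 4 \left(-38\right) = -152$)
$\frac{1}{Q{\left(208 \right)} + 12860} = \frac{1}{-152 + 12860} = \frac{1}{12708}$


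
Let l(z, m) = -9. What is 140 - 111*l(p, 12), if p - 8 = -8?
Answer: 1139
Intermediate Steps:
p = 0 (p = 8 - 8 = 0)
140 - 111*l(p, 12) = 140 - 111*(-9) = 140 + 999 = 1139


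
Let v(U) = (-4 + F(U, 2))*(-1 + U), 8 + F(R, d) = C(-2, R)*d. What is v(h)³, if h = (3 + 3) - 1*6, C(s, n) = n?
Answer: 1728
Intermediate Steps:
h = 0 (h = 6 - 6 = 0)
F(R, d) = -8 + R*d
v(U) = (-1 + U)*(-12 + 2*U) (v(U) = (-4 + (-8 + U*2))*(-1 + U) = (-4 + (-8 + 2*U))*(-1 + U) = (-12 + 2*U)*(-1 + U) = (-1 + U)*(-12 + 2*U))
v(h)³ = (12 - 14*0 + 2*0²)³ = (12 + 0 + 2*0)³ = (12 + 0 + 0)³ = 12³ = 1728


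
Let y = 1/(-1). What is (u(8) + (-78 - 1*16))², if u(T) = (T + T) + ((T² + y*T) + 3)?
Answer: 361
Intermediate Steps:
y = -1
u(T) = 3 + T + T² (u(T) = (T + T) + ((T² - T) + 3) = 2*T + (3 + T² - T) = 3 + T + T²)
(u(8) + (-78 - 1*16))² = ((3 + 8 + 8²) + (-78 - 1*16))² = ((3 + 8 + 64) + (-78 - 16))² = (75 - 94)² = (-19)² = 361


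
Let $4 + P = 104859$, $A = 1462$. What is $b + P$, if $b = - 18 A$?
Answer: $78539$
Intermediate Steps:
$P = 104855$ ($P = -4 + 104859 = 104855$)
$b = -26316$ ($b = \left(-18\right) 1462 = -26316$)
$b + P = -26316 + 104855 = 78539$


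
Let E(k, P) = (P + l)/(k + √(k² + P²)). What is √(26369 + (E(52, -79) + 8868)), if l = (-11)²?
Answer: √(1832366 + 35237*√8945)/√(52 + √8945) ≈ 187.72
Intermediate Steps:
l = 121
E(k, P) = (121 + P)/(k + √(P² + k²)) (E(k, P) = (P + 121)/(k + √(k² + P²)) = (121 + P)/(k + √(P² + k²)))
√(26369 + (E(52, -79) + 8868)) = √(26369 + ((121 - 79)/(52 + √((-79)² + 52²)) + 8868)) = √(26369 + (42/(52 + √(6241 + 2704)) + 8868)) = √(26369 + (42/(52 + √8945) + 8868)) = √(26369 + (8868 + 42/(52 + √8945))) = √(35237 + 42/(52 + √8945))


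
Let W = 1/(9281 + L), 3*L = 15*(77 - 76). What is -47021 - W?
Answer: -436637007/9286 ≈ -47021.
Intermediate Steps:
L = 5 (L = (15*(77 - 76))/3 = (15*1)/3 = (1/3)*15 = 5)
W = 1/9286 (W = 1/(9281 + 5) = 1/9286 ≈ 0.00010769)
-47021 - W = -47021 - 1*1/9286 = -47021 - 1/9286 = -436637007/9286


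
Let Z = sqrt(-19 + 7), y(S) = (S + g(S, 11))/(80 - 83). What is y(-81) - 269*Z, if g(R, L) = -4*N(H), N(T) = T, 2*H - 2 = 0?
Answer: 85/3 - 538*I*sqrt(3) ≈ 28.333 - 931.84*I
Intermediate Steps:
H = 1 (H = 1 + (1/2)*0 = 1 + 0 = 1)
g(R, L) = -4 (g(R, L) = -4*1 = -4)
y(S) = 4/3 - S/3 (y(S) = (S - 4)/(80 - 83) = (-4 + S)/(-3) = (-4 + S)*(-1/3) = 4/3 - S/3)
Z = 2*I*sqrt(3) (Z = sqrt(-12) = 2*I*sqrt(3) ≈ 3.4641*I)
y(-81) - 269*Z = (4/3 - 1/3*(-81)) - 538*I*sqrt(3) = (4/3 + 27) - 538*I*sqrt(3) = 85/3 - 538*I*sqrt(3)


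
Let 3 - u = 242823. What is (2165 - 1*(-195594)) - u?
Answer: 440579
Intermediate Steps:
u = -242820 (u = 3 - 1*242823 = 3 - 242823 = -242820)
(2165 - 1*(-195594)) - u = (2165 - 1*(-195594)) - 1*(-242820) = (2165 + 195594) + 242820 = 197759 + 242820 = 440579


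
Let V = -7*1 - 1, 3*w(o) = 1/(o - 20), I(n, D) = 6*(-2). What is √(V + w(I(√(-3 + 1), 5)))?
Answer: I*√4614/24 ≈ 2.8303*I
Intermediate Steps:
I(n, D) = -12
w(o) = 1/(3*(-20 + o)) (w(o) = 1/(3*(o - 20)) = 1/(3*(-20 + o)))
V = -8 (V = -7 - 1 = -8)
√(V + w(I(√(-3 + 1), 5))) = √(-8 + 1/(3*(-20 - 12))) = √(-8 + (⅓)/(-32)) = √(-8 + (⅓)*(-1/32)) = √(-8 - 1/96) = √(-769/96) = I*√4614/24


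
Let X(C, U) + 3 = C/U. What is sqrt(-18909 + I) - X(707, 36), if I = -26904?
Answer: -599/36 + I*sqrt(45813) ≈ -16.639 + 214.04*I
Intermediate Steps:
X(C, U) = -3 + C/U
sqrt(-18909 + I) - X(707, 36) = sqrt(-18909 - 26904) - (-3 + 707/36) = sqrt(-45813) - (-3 + 707*(1/36)) = I*sqrt(45813) - (-3 + 707/36) = I*sqrt(45813) - 1*599/36 = I*sqrt(45813) - 599/36 = -599/36 + I*sqrt(45813)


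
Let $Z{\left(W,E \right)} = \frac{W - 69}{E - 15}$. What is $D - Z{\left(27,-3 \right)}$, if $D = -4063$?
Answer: $- \frac{12196}{3} \approx -4065.3$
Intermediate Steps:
$Z{\left(W,E \right)} = \frac{-69 + W}{-15 + E}$
$D - Z{\left(27,-3 \right)} = -4063 - \frac{-69 + 27}{-15 - 3} = -4063 - \frac{1}{-18} \left(-42\right) = -4063 - \left(- \frac{1}{18}\right) \left(-42\right) = -4063 - \frac{7}{3} = - \frac{12196}{3}$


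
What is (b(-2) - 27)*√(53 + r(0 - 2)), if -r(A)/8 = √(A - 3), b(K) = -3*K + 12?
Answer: -9*√(53 - 8*I*√5) ≈ -66.423 + 10.907*I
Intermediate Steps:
b(K) = 12 - 3*K
r(A) = -8*√(-3 + A) (r(A) = -8*√(A - 3) = -8*√(-3 + A))
(b(-2) - 27)*√(53 + r(0 - 2)) = ((12 - 3*(-2)) - 27)*√(53 - 8*√(-3 + (0 - 2))) = ((12 + 6) - 27)*√(53 - 8*√(-3 - 2)) = (18 - 27)*√(53 - 8*I*√5) = -9*√(53 - 8*I*√5)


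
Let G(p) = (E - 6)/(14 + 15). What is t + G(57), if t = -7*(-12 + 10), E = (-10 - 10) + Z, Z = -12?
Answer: 368/29 ≈ 12.690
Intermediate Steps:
E = -32 (E = (-10 - 10) - 12 = -20 - 12 = -32)
G(p) = -38/29 (G(p) = (-32 - 6)/(14 + 15) = -38/29)
t = 14 (t = -7*(-2) = 14)
t + G(57) = 14 - 38/29 = 368/29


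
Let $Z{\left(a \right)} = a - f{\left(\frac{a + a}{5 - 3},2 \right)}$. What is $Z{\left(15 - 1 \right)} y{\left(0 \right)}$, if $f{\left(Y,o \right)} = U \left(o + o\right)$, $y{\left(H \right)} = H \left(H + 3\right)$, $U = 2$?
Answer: $0$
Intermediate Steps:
$y{\left(H \right)} = H \left(3 + H\right)$
$f{\left(Y,o \right)} = 4 o$ ($f{\left(Y,o \right)} = 2 \left(o + o\right) = 2 \cdot 2 o = 4 o$)
$Z{\left(a \right)} = -8 + a$ ($Z{\left(a \right)} = a - 4 \cdot 2 = a - 8 = -8 + a$)
$Z{\left(15 - 1 \right)} y{\left(0 \right)} = \left(-8 + \left(15 - 1\right)\right) 0 \left(3 + 0\right) = \left(-8 + 14\right) 0 \cdot 3 = 6 \cdot 0 = 0$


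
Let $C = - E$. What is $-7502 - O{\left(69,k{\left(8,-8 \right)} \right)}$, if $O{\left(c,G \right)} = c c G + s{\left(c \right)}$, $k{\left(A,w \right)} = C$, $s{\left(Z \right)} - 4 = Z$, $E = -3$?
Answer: $-21858$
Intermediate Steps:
$s{\left(Z \right)} = 4 + Z$
$C = 3$ ($C = \left(-1\right) \left(-3\right) = 3$)
$k{\left(A,w \right)} = 3$
$O{\left(c,G \right)} = 4 + c + G c^{2}$ ($O{\left(c,G \right)} = c c G + \left(4 + c\right) = c^{2} G + \left(4 + c\right) = G c^{2} + \left(4 + c\right) = 4 + c + G c^{2}$)
$-7502 - O{\left(69,k{\left(8,-8 \right)} \right)} = -7502 - \left(4 + 69 + 3 \cdot 69^{2}\right) = -7502 - \left(4 + 69 + 3 \cdot 4761\right) = -7502 - \left(4 + 69 + 14283\right) = -7502 - 14356 = -21858$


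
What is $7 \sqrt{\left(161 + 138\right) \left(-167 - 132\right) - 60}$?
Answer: $7 i \sqrt{89461} \approx 2093.7 i$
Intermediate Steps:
$7 \sqrt{\left(161 + 138\right) \left(-167 - 132\right) - 60} = 7 \sqrt{299 \left(-299\right) - 60} = 7 \sqrt{-89401 - 60} = 7 \sqrt{-89461} = 7 i \sqrt{89461}$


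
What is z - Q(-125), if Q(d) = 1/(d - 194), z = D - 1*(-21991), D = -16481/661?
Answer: 4631743491/210859 ≈ 21966.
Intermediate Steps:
D = -16481/661 (D = -16481*1/661 = -16481/661 ≈ -24.933)
z = 14519570/661 (z = -16481/661 - 1*(-21991) = -16481/661 + 21991 = 14519570/661 ≈ 21966.)
Q(d) = 1/(-194 + d)
z - Q(-125) = 14519570/661 - 1/(-194 - 125) = 14519570/661 - 1/(-319) = 14519570/661 - 1*(-1/319) = 14519570/661 + 1/319 = 4631743491/210859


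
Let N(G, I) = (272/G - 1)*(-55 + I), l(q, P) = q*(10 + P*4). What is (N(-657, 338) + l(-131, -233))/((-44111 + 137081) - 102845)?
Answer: -79090867/6487875 ≈ -12.191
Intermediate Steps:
l(q, P) = q*(10 + 4*P)
N(G, I) = (-1 + 272/G)*(-55 + I)
(N(-657, 338) + l(-131, -233))/((-44111 + 137081) - 102845) = ((-14960 + 272*338 - 1*(-657)*(-55 + 338))/(-657) + 2*(-131)*(5 + 2*(-233)))/((-44111 + 137081) - 102845) = (-(-14960 + 91936 - 1*(-657)*283)/657 + 2*(-131)*(5 - 466))/(92970 - 102845) = (-(-14960 + 91936 + 185931)/657 + 2*(-131)*(-461))/(-9875) = (-1/657*262907 + 120782)*(-1/9875) = (-262907/657 + 120782)*(-1/9875) = (79090867/657)*(-1/9875) = -79090867/6487875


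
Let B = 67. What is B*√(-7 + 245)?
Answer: 67*√238 ≈ 1033.6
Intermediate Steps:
B*√(-7 + 245) = 67*√(-7 + 245) = 67*√238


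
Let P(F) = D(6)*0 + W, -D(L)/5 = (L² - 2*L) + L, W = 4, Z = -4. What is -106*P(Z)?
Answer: -424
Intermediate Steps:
D(L) = -5*L² + 5*L (D(L) = -5*((L² - 2*L) + L) = -5*(L² - L) = -5*L² + 5*L)
P(F) = 4 (P(F) = (5*6*(1 - 1*6))*0 + 4 = (5*6*(1 - 6))*0 + 4 = (5*6*(-5))*0 + 4 = -150*0 + 4 = 0 + 4 = 4)
-106*P(Z) = -106*4 = -424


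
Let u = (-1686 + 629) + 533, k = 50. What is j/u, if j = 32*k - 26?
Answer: -787/262 ≈ -3.0038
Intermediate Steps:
j = 1574 (j = 32*50 - 26 = 1600 - 26 = 1574)
u = -524 (u = -1057 + 533 = -524)
j/u = 1574/(-524) = 1574*(-1/524) = -787/262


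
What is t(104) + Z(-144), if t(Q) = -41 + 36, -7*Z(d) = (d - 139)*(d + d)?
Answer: -81539/7 ≈ -11648.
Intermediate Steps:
Z(d) = -2*d*(-139 + d)/7 (Z(d) = -(d - 139)*(d + d)/7 = -(-139 + d)*2*d/7 = -2*d*(-139 + d)/7)
t(Q) = -5
t(104) + Z(-144) = -5 + (2/7)*(-144)*(139 - 1*(-144)) = -5 + (2/7)*(-144)*(139 + 144) = -5 + (2/7)*(-144)*283 = -5 - 81504/7 = -81539/7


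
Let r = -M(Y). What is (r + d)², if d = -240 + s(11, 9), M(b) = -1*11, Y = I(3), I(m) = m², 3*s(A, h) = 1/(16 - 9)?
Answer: 23116864/441 ≈ 52419.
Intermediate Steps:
s(A, h) = 1/21 (s(A, h) = 1/(3*(16 - 9)) = (⅓)/7 = (⅓)*(⅐) = 1/21)
Y = 9 (Y = 3² = 9)
M(b) = -11
d = -5039/21 (d = -240 + 1/21 = -5039/21 ≈ -239.95)
r = 11 (r = -1*(-11) = 11)
(r + d)² = (11 - 5039/21)² = (-4808/21)² = 23116864/441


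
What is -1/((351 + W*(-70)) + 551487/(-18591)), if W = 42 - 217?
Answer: -6197/77904568 ≈ -7.9546e-5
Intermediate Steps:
W = -175
-1/((351 + W*(-70)) + 551487/(-18591)) = -1/((351 - 175*(-70)) + 551487/(-18591)) = -1/((351 + 12250) + 551487*(-1/18591)) = -1/(12601 - 183829/6197) = -1/77904568/6197 = -1*6197/77904568 = -6197/77904568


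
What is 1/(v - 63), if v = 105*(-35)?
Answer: -1/3738 ≈ -0.00026752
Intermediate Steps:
v = -3675
1/(v - 63) = 1/(-3675 - 63) = 1/(-3738) = -1/3738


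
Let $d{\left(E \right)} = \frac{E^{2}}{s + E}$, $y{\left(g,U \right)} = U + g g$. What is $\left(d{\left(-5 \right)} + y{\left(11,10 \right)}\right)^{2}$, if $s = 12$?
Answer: $\frac{887364}{49} \approx 18109.0$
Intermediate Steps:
$y{\left(g,U \right)} = U + g^{2}$
$d{\left(E \right)} = \frac{E^{2}}{12 + E}$
$\left(d{\left(-5 \right)} + y{\left(11,10 \right)}\right)^{2} = \left(\frac{\left(-5\right)^{2}}{12 - 5} + \left(10 + 11^{2}\right)\right)^{2} = \left(\frac{25}{7} + \left(10 + 121\right)\right)^{2} = \left(25 \cdot \frac{1}{7} + 131\right)^{2} = \left(\frac{25}{7} + 131\right)^{2} = \left(\frac{942}{7}\right)^{2} = \frac{887364}{49}$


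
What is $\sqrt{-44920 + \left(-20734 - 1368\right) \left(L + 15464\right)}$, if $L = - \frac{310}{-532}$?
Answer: $\frac{i \sqrt{6046863073237}}{133} \approx 18489.0 i$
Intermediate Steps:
$L = \frac{155}{266}$ ($L = \left(-310\right) \left(- \frac{1}{532}\right) = \frac{155}{266} \approx 0.58271$)
$\sqrt{-44920 + \left(-20734 - 1368\right) \left(L + 15464\right)} = \sqrt{-44920 + \left(-20734 - 1368\right) \left(\frac{155}{266} + 15464\right)} = \sqrt{-44920 - \frac{45459161529}{133}} = \sqrt{- \frac{45465135889}{133}} = \frac{i \sqrt{6046863073237}}{133}$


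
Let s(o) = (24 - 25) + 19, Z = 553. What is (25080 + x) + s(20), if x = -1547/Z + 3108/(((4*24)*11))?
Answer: 174482309/6952 ≈ 25098.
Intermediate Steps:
s(o) = 18 (s(o) = -1 + 19 = 18)
x = 1013/6952 (x = -1547/553 + 3108/(((4*24)*11)) = -1547*1/553 + 3108/((96*11)) = -221/79 + 3108/1056 = -221/79 + 3108*(1/1056) = -221/79 + 259/88 = 1013/6952 ≈ 0.14571)
(25080 + x) + s(20) = (25080 + 1013/6952) + 18 = 174357173/6952 + 18 = 174482309/6952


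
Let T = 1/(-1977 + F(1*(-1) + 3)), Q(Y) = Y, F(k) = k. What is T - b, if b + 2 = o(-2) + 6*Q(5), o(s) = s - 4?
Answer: -43451/1975 ≈ -22.001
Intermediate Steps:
o(s) = -4 + s
T = -1/1975 (T = 1/(-1977 + (1*(-1) + 3)) = 1/(-1977 + (-1 + 3)) = 1/(-1977 + 2) = 1/(-1975) = -1/1975 ≈ -0.00050633)
b = 22 (b = -2 + ((-4 - 2) + 6*5) = -2 + (-6 + 30) = -2 + 24 = 22)
T - b = -1/1975 - 1*22 = -1/1975 - 22 = -43451/1975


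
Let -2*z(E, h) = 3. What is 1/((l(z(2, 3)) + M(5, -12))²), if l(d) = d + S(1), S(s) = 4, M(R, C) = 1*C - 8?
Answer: 4/1225 ≈ 0.0032653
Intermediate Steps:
M(R, C) = -8 + C (M(R, C) = C - 8 = -8 + C)
z(E, h) = -3/2 (z(E, h) = -½*3 = -3/2)
l(d) = 4 + d (l(d) = d + 4 = 4 + d)
1/((l(z(2, 3)) + M(5, -12))²) = 1/(((4 - 3/2) + (-8 - 12))²) = 1/((5/2 - 20)²) = 1/((-35/2)²) = 1/(1225/4) = 4/1225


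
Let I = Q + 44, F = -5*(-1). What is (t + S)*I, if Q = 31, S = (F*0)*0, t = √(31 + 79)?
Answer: 75*√110 ≈ 786.61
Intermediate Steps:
F = 5
t = √110 ≈ 10.488
S = 0 (S = (5*0)*0 = 0*0 = 0)
I = 75 (I = 31 + 44 = 75)
(t + S)*I = (√110 + 0)*75 = √110*75 = 75*√110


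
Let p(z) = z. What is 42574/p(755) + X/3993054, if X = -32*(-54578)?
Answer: 85659442738/1507377885 ≈ 56.827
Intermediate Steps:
X = 1746496
42574/p(755) + X/3993054 = 42574/755 + 1746496/3993054 = 42574*(1/755) + 1746496*(1/3993054) = 42574/755 + 873248/1996527 = 85659442738/1507377885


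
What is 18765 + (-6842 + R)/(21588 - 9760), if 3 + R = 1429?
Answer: 55486751/2957 ≈ 18765.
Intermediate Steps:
R = 1426 (R = -3 + 1429 = 1426)
18765 + (-6842 + R)/(21588 - 9760) = 18765 + (-6842 + 1426)/(21588 - 9760) = 18765 - 5416/11828 = 18765 - 5416*1/11828 = 18765 - 1354/2957 = 55486751/2957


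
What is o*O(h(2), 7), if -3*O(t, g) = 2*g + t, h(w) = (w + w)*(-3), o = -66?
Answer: 44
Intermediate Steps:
h(w) = -6*w (h(w) = (2*w)*(-3) = -6*w)
O(t, g) = -2*g/3 - t/3 (O(t, g) = -(2*g + t)/3 = -(t + 2*g)/3 = -2*g/3 - t/3)
o*O(h(2), 7) = -66*(-⅔*7 - (-2)*2) = -66*(-14/3 - ⅓*(-12)) = -66*(-14/3 + 4) = -66*(-⅔) = 44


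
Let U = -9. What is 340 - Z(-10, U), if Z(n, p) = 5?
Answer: 335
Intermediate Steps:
340 - Z(-10, U) = 340 - 1*5 = 340 - 5 = 335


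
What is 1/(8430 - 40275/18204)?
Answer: 6068/51139815 ≈ 0.00011866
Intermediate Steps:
1/(8430 - 40275/18204) = 1/(8430 - 40275*1/18204) = 1/(8430 - 13425/6068) = 1/(51139815/6068) = 6068/51139815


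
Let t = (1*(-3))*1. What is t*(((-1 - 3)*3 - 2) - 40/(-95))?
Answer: 774/19 ≈ 40.737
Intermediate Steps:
t = -3 (t = -3*1 = -3)
t*(((-1 - 3)*3 - 2) - 40/(-95)) = -3*(((-1 - 3)*3 - 2) - 40/(-95)) = -3*((-4*3 - 2) - 40*(-1/95)) = -3*((-12 - 2) + 8/19) = -3*(-14 + 8/19) = -3*(-258/19) = 774/19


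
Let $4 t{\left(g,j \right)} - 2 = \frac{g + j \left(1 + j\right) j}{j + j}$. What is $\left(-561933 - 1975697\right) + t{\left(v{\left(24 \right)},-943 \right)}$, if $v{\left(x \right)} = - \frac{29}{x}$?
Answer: $- \frac{439348905331}{181056} \approx -2.4266 \cdot 10^{6}$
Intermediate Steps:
$t{\left(g,j \right)} = \frac{1}{2} + \frac{g + j^{2} \left(1 + j\right)}{8 j}$ ($t{\left(g,j \right)} = \frac{1}{2} + \frac{\left(g + j \left(1 + j\right) j\right) \frac{1}{j + j}}{4} = \frac{1}{2} + \frac{\left(g + j^{2} \left(1 + j\right)\right) \frac{1}{2 j}}{4} = \frac{1}{2} + \frac{\frac{1}{2} \frac{1}{j} \left(g + j^{2} \left(1 + j\right)\right)}{4} = \frac{1}{2} + \frac{g + j^{2} \left(1 + j\right)}{8 j}$)
$\left(-561933 - 1975697\right) + t{\left(v{\left(24 \right)},-943 \right)} = \left(-561933 - 1975697\right) + \frac{- \frac{29}{24} - 943 \left(4 - 943 + \left(-943\right)^{2}\right)}{8 \left(-943\right)} = -2537630 + \frac{1}{8} \left(- \frac{1}{943}\right) \left(\left(-29\right) \frac{1}{24} - 943 \left(4 - 943 + 889249\right)\right) = -2537630 + \frac{1}{8} \left(- \frac{1}{943}\right) \left(- \frac{29}{24} - 837676330\right) = -2537630 + \frac{1}{8} \left(- \frac{1}{943}\right) \left(- \frac{20104231949}{24}\right) = -2537630 + \frac{20104231949}{181056} = - \frac{439348905331}{181056}$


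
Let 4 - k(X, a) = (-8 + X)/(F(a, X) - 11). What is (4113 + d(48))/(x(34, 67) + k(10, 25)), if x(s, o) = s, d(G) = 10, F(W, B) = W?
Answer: 28861/265 ≈ 108.91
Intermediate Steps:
k(X, a) = 4 - (-8 + X)/(-11 + a) (k(X, a) = 4 - (-8 + X)/(a - 11) = 4 - (-8 + X)/(-11 + a))
(4113 + d(48))/(x(34, 67) + k(10, 25)) = (4113 + 10)/(34 + (-36 - 1*10 + 4*25)/(-11 + 25)) = 4123/(34 + (-36 - 10 + 100)/14) = 4123/(34 + (1/14)*54) = 4123/(34 + 27/7) = 4123/(265/7) = 4123*(7/265) = 28861/265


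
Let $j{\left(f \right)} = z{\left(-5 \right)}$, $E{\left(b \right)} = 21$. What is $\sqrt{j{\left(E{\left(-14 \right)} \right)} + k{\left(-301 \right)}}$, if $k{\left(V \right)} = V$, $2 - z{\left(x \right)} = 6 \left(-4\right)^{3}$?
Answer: $\sqrt{85} \approx 9.2195$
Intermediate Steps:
$z{\left(x \right)} = 386$ ($z{\left(x \right)} = 2 - 6 \left(-4\right)^{3} = 2 - 6 \left(-64\right) = 2 - -384 = 2 + 384 = 386$)
$j{\left(f \right)} = 386$
$\sqrt{j{\left(E{\left(-14 \right)} \right)} + k{\left(-301 \right)}} = \sqrt{386 - 301} = \sqrt{85}$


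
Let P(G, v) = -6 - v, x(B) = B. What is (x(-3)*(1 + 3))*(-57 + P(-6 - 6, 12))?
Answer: 900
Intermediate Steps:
(x(-3)*(1 + 3))*(-57 + P(-6 - 6, 12)) = (-3*(1 + 3))*(-57 + (-6 - 1*12)) = (-3*4)*(-57 + (-6 - 12)) = -12*(-57 - 18) = -12*(-75) = 900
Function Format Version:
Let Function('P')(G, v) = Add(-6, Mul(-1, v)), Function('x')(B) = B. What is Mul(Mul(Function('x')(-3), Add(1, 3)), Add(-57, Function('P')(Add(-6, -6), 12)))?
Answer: 900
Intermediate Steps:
Mul(Mul(Function('x')(-3), Add(1, 3)), Add(-57, Function('P')(Add(-6, -6), 12))) = Mul(Mul(-3, Add(1, 3)), Add(-57, Add(-6, Mul(-1, 12)))) = Mul(Mul(-3, 4), Add(-57, Add(-6, -12))) = Mul(-12, Add(-57, -18)) = Mul(-12, -75) = 900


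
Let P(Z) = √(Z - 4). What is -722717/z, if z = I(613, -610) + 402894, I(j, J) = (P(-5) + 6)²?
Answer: -10785105791/6012790131 + 2890868*I/18038370393 ≈ -1.7937 + 0.00016026*I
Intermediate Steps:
P(Z) = √(-4 + Z)
I(j, J) = (6 + 3*I)² (I(j, J) = (√(-4 - 5) + 6)² = (√(-9) + 6)² = (3*I + 6)² = (6 + 3*I)²)
z = 402921 + 36*I (z = (27 + 36*I) + 402894 = 402921 + 36*I ≈ 4.0292e+5 + 36.0*I)
-722717/z = -722717*(402921 - 36*I)/162345333537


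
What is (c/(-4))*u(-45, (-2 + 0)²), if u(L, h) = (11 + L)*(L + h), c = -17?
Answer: 11849/2 ≈ 5924.5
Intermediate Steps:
(c/(-4))*u(-45, (-2 + 0)²) = (-17/(-4))*((-45)² + 11*(-45) + 11*(-2 + 0)² - 45*(-2 + 0)²) = (-17*(-¼))*(2025 - 495 + 11*(-2)² - 45*(-2)²) = 17*(2025 - 495 + 11*4 - 45*4)/4 = 17*(2025 - 495 + 44 - 180)/4 = (17/4)*1394 = 11849/2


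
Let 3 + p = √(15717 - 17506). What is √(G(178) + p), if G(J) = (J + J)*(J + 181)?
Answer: √(127801 + I*√1789) ≈ 357.49 + 0.059*I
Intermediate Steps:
p = -3 + I*√1789 (p = -3 + √(15717 - 17506) = -3 + √(-1789) = -3 + I*√1789 ≈ -3.0 + 42.297*I)
G(J) = 2*J*(181 + J) (G(J) = (2*J)*(181 + J) = 2*J*(181 + J))
√(G(178) + p) = √(2*178*(181 + 178) + (-3 + I*√1789)) = √(2*178*359 + (-3 + I*√1789)) = √(127804 + (-3 + I*√1789)) = √(127801 + I*√1789)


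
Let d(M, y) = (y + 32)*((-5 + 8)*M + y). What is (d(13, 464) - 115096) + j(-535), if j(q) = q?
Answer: 133857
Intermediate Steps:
d(M, y) = (32 + y)*(y + 3*M) (d(M, y) = (32 + y)*(3*M + y) = (32 + y)*(y + 3*M))
(d(13, 464) - 115096) + j(-535) = ((464² + 32*464 + 96*13 + 3*13*464) - 115096) - 535 = ((215296 + 14848 + 1248 + 18096) - 115096) - 535 = (249488 - 115096) - 535 = 134392 - 535 = 133857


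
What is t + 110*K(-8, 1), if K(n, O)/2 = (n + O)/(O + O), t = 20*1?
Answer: -750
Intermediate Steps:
t = 20
K(n, O) = (O + n)/O (K(n, O) = 2*((n + O)/(O + O)) = 2*((O + n)/((2*O))) = 2*((O + n)*(1/(2*O))) = 2*((O + n)/(2*O)) = (O + n)/O)
t + 110*K(-8, 1) = 20 + 110*((1 - 8)/1) = 20 + 110*(1*(-7)) = 20 + 110*(-7) = 20 - 770 = -750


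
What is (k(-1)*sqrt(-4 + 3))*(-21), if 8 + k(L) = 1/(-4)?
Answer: 693*I/4 ≈ 173.25*I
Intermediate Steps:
k(L) = -33/4 (k(L) = -8 + 1/(-4) = -8 - 1/4 = -33/4)
(k(-1)*sqrt(-4 + 3))*(-21) = -33*sqrt(-4 + 3)/4*(-21) = -33*I/4*(-21) = 693*I/4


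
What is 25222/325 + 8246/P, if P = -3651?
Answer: 89405572/1186575 ≈ 75.348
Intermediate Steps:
25222/325 + 8246/P = 25222/325 + 8246/(-3651) = 25222*(1/325) + 8246*(-1/3651) = 25222/325 - 8246/3651 = 89405572/1186575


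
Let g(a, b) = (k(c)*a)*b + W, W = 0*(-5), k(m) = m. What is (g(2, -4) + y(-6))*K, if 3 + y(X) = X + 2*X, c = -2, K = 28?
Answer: -140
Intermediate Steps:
W = 0
y(X) = -3 + 3*X (y(X) = -3 + (X + 2*X) = -3 + 3*X)
g(a, b) = -2*a*b (g(a, b) = (-2*a)*b + 0 = -2*a*b + 0 = -2*a*b)
(g(2, -4) + y(-6))*K = (-2*2*(-4) + (-3 + 3*(-6)))*28 = (16 + (-3 - 18))*28 = (16 - 21)*28 = -5*28 = -140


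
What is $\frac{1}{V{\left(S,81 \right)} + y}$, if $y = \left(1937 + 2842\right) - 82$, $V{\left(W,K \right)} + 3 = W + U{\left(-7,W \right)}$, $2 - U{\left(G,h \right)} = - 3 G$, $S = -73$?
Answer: $\frac{1}{4602} \approx 0.0002173$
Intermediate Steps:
$U{\left(G,h \right)} = 2 + 3 G$ ($U{\left(G,h \right)} = 2 - - 3 G = 2 + 3 G$)
$V{\left(W,K \right)} = -22 + W$ ($V{\left(W,K \right)} = -3 + \left(W + \left(2 + 3 \left(-7\right)\right)\right) = -3 + \left(W + \left(2 - 21\right)\right) = -3 + \left(W - 19\right) = -3 + \left(-19 + W\right) = -22 + W$)
$y = 4697$ ($y = 4779 - 82 = 4697$)
$\frac{1}{V{\left(S,81 \right)} + y} = \frac{1}{\left(-22 - 73\right) + 4697} = \frac{1}{-95 + 4697} = \frac{1}{4602}$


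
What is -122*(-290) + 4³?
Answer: 35444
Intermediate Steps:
-122*(-290) + 4³ = 35380 + 64 = 35444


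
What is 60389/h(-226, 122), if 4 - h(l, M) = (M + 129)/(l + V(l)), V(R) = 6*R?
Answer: 95535398/6579 ≈ 14521.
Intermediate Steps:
h(l, M) = 4 - (129 + M)/(7*l) (h(l, M) = 4 - (M + 129)/(l + 6*l) = 4 - (129 + M)/(7*l))
60389/h(-226, 122) = 60389/(((1/7)*(-129 - 1*122 + 28*(-226))/(-226))) = 60389/(((1/7)*(-1/226)*(-129 - 122 - 6328))) = 60389/(((1/7)*(-1/226)*(-6579))) = 60389/(6579/1582) = 60389*(1582/6579) = 95535398/6579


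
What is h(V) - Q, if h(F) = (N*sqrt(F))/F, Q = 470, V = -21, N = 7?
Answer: -470 - I*sqrt(21)/3 ≈ -470.0 - 1.5275*I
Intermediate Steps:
h(F) = 7/sqrt(F) (h(F) = (7*sqrt(F))/F = 7/sqrt(F))
h(V) - Q = 7/sqrt(-21) - 1*470 = 7*(-I*sqrt(21)/21) - 470 = -I*sqrt(21)/3 - 470 = -470 - I*sqrt(21)/3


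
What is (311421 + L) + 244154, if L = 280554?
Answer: 836129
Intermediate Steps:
(311421 + L) + 244154 = (311421 + 280554) + 244154 = 591975 + 244154 = 836129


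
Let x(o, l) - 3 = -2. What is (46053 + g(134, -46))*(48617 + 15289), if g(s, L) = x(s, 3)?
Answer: 2943126924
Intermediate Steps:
x(o, l) = 1 (x(o, l) = 3 - 2 = 1)
g(s, L) = 1
(46053 + g(134, -46))*(48617 + 15289) = (46053 + 1)*(48617 + 15289) = 46054*63906 = 2943126924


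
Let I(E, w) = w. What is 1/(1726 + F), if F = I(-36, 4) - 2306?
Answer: -1/576 ≈ -0.0017361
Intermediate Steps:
F = -2302 (F = 4 - 2306 = -2302)
1/(1726 + F) = 1/(1726 - 2302) = 1/(-576) = -1/576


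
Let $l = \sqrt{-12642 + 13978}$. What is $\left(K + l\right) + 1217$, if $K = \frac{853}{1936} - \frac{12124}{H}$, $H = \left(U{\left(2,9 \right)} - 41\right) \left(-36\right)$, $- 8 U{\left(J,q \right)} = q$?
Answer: $\frac{7101730717}{5871888} + 2 \sqrt{334} \approx 1246.0$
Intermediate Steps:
$U{\left(J,q \right)} = - \frac{q}{8}$
$H = \frac{3033}{2}$ ($H = \left(\left(- \frac{1}{8}\right) 9 - 41\right) \left(-36\right) = \left(- \frac{9}{8} - 41\right) \left(-36\right) = \left(- \frac{337}{8}\right) \left(-36\right) = \frac{3033}{2} \approx 1516.5$)
$l = 2 \sqrt{334}$ ($l = \sqrt{1336} = 2 \sqrt{334} \approx 36.551$)
$K = - \frac{44356979}{5871888}$ ($K = \frac{853}{1936} - \frac{12124}{\frac{3033}{2}} = 853 \cdot \frac{1}{1936} - \frac{24248}{3033} = \frac{853}{1936} - \frac{24248}{3033} = - \frac{44356979}{5871888} \approx -7.5541$)
$\left(K + l\right) + 1217 = \left(- \frac{44356979}{5871888} + 2 \sqrt{334}\right) + 1217 = \frac{7101730717}{5871888} + 2 \sqrt{334}$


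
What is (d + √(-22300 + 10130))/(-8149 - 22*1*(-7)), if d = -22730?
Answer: 4546/1599 - I*√12170/7995 ≈ 2.843 - 0.013798*I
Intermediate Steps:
(d + √(-22300 + 10130))/(-8149 - 22*1*(-7)) = (-22730 + √(-22300 + 10130))/(-8149 - 22*1*(-7)) = (-22730 + √(-12170))/(-8149 - 22*(-7)) = (-22730 + I*√12170)/(-8149 + 154) = (-22730 + I*√12170)/(-7995) = (-22730 + I*√12170)*(-1/7995) = 4546/1599 - I*√12170/7995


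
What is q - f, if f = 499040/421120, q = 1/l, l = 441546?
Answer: -98369953/83010648 ≈ -1.1850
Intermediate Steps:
q = 1/441546 ≈ 2.2648e-6
f = 3119/2632 (f = 499040*(1/421120) = 3119/2632 ≈ 1.1850)
q - f = 1/441546 - 1*3119/2632 = 1/441546 - 3119/2632 = -98369953/83010648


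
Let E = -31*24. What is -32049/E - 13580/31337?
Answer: 331405331/7771576 ≈ 42.643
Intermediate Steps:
E = -744
-32049/E - 13580/31337 = -32049/(-744) - 13580/31337 = -32049*(-1/744) - 13580*1/31337 = 10683/248 - 13580/31337 = 331405331/7771576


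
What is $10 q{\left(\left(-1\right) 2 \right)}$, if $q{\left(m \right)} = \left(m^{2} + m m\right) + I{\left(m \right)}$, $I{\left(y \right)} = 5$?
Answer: $130$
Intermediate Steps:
$q{\left(m \right)} = 5 + 2 m^{2}$ ($q{\left(m \right)} = \left(m^{2} + m m\right) + 5 = \left(m^{2} + m^{2}\right) + 5 = 2 m^{2} + 5 = 5 + 2 m^{2}$)
$10 q{\left(\left(-1\right) 2 \right)} = 10 \left(5 + 2 \left(\left(-1\right) 2\right)^{2}\right) = 10 \left(5 + 2 \left(-2\right)^{2}\right) = 10 \left(5 + 2 \cdot 4\right) = 10 \left(5 + 8\right) = 10 \cdot 13 = 130$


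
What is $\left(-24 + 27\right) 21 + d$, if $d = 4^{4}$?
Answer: $319$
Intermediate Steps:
$d = 256$
$\left(-24 + 27\right) 21 + d = \left(-24 + 27\right) 21 + 256 = 3 \cdot 21 + 256 = 63 + 256 = 319$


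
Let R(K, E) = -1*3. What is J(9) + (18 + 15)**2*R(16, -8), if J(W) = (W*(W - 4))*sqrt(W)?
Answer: -3132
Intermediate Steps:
R(K, E) = -3
J(W) = W**(3/2)*(-4 + W) (J(W) = (W*(-4 + W))*sqrt(W) = W**(3/2)*(-4 + W))
J(9) + (18 + 15)**2*R(16, -8) = 9**(3/2)*(-4 + 9) + (18 + 15)**2*(-3) = 27*5 + 33**2*(-3) = 135 + 1089*(-3) = 135 - 3267 = -3132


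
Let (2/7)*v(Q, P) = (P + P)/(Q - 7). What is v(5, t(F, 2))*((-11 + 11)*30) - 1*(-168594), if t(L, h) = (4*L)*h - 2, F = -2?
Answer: 168594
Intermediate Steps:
t(L, h) = -2 + 4*L*h (t(L, h) = 4*L*h - 2 = -2 + 4*L*h)
v(Q, P) = 7*P/(-7 + Q) (v(Q, P) = 7*((P + P)/(Q - 7))/2 = 7*((2*P)/(-7 + Q))/2 = 7*(2*P/(-7 + Q))/2 = 7*P/(-7 + Q))
v(5, t(F, 2))*((-11 + 11)*30) - 1*(-168594) = (7*(-2 + 4*(-2)*2)/(-7 + 5))*((-11 + 11)*30) - 1*(-168594) = (7*(-2 - 16)/(-2))*(0*30) + 168594 = (7*(-18)*(-1/2))*0 + 168594 = 63*0 + 168594 = 0 + 168594 = 168594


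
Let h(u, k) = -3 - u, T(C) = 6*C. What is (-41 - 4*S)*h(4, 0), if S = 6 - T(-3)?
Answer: 959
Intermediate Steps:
S = 24 (S = 6 - 6*(-3) = 6 - 1*(-18) = 6 + 18 = 24)
(-41 - 4*S)*h(4, 0) = (-41 - 4*24)*(-3 - 1*4) = (-41 - 96)*(-3 - 4) = -137*(-7) = 959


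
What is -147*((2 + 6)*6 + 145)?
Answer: -28371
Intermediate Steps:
-147*((2 + 6)*6 + 145) = -147*(8*6 + 145) = -147*(48 + 145) = -147*193 = -28371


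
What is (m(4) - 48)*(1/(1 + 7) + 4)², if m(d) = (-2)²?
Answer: -11979/16 ≈ -748.69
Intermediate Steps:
m(d) = 4
(m(4) - 48)*(1/(1 + 7) + 4)² = (4 - 48)*(1/(1 + 7) + 4)² = -44*(1/8 + 4)² = -44*(⅛ + 4)² = -44*(33/8)² = -44*1089/64 = -11979/16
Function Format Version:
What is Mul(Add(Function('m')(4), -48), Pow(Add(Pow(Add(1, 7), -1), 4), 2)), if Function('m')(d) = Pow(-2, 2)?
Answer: Rational(-11979, 16) ≈ -748.69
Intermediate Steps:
Function('m')(d) = 4
Mul(Add(Function('m')(4), -48), Pow(Add(Pow(Add(1, 7), -1), 4), 2)) = Mul(Add(4, -48), Pow(Add(Pow(Add(1, 7), -1), 4), 2)) = Mul(-44, Pow(Add(Pow(8, -1), 4), 2)) = Mul(-44, Pow(Add(Rational(1, 8), 4), 2)) = Mul(-44, Pow(Rational(33, 8), 2)) = Mul(-44, Rational(1089, 64)) = Rational(-11979, 16)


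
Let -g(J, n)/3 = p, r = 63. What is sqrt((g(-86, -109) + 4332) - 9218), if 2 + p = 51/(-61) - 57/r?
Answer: I*sqrt(888813310)/427 ≈ 69.82*I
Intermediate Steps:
p = -4792/1281 (p = -2 + (51/(-61) - 57/63) = -2 + (51*(-1/61) - 57*1/63) = -2 + (-51/61 - 19/21) = -2 - 2230/1281 = -4792/1281 ≈ -3.7408)
g(J, n) = 4792/427 (g(J, n) = -3*(-4792/1281) = 4792/427)
sqrt((g(-86, -109) + 4332) - 9218) = sqrt((4792/427 + 4332) - 9218) = sqrt(1854556/427 - 9218) = sqrt(-2081530/427) = I*sqrt(888813310)/427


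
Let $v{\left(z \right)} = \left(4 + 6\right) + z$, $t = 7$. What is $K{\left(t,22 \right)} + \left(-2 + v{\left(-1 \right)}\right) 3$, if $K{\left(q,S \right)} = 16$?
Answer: $37$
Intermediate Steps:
$v{\left(z \right)} = 10 + z$
$K{\left(t,22 \right)} + \left(-2 + v{\left(-1 \right)}\right) 3 = 16 + \left(-2 + \left(10 - 1\right)\right) 3 = 16 + \left(-2 + 9\right) 3 = 16 + 7 \cdot 3 = 16 + 21 = 37$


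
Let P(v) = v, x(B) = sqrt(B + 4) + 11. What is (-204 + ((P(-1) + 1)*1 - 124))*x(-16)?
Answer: -3608 - 656*I*sqrt(3) ≈ -3608.0 - 1136.2*I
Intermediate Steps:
x(B) = 11 + sqrt(4 + B) (x(B) = sqrt(4 + B) + 11 = 11 + sqrt(4 + B))
(-204 + ((P(-1) + 1)*1 - 124))*x(-16) = (-204 + ((-1 + 1)*1 - 124))*(11 + sqrt(4 - 16)) = (-204 + (0*1 - 124))*(11 + sqrt(-12)) = (-204 + (0 - 124))*(11 + 2*I*sqrt(3)) = (-204 - 124)*(11 + 2*I*sqrt(3)) = -328*(11 + 2*I*sqrt(3)) = -3608 - 656*I*sqrt(3)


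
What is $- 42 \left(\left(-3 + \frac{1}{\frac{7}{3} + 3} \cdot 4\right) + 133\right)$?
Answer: $- \frac{10983}{2} \approx -5491.5$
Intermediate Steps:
$- 42 \left(\left(-3 + \frac{1}{\frac{7}{3} + 3} \cdot 4\right) + 133\right) = - 42 \left(\left(-3 + \frac{1}{\frac{16}{3}} \cdot 4\right) + 133\right) = - 42 \left(\left(-3 + \frac{3}{16} \cdot 4\right) + 133\right) = - 42 \left(\left(-3 + \frac{3}{4}\right) + 133\right) = - 42 \left(- \frac{9}{4} + 133\right) = \left(-42\right) \frac{523}{4} = - \frac{10983}{2}$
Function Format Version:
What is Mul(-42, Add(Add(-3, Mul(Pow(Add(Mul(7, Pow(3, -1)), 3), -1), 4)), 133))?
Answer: Rational(-10983, 2) ≈ -5491.5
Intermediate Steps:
Mul(-42, Add(Add(-3, Mul(Pow(Add(Mul(7, Pow(3, -1)), 3), -1), 4)), 133)) = Mul(-42, Add(Add(-3, Mul(Pow(Add(Mul(7, Rational(1, 3)), 3), -1), 4)), 133)) = Mul(-42, Add(Add(-3, Mul(Pow(Add(Rational(7, 3), 3), -1), 4)), 133)) = Mul(-42, Add(Add(-3, Mul(Pow(Rational(16, 3), -1), 4)), 133)) = Mul(-42, Add(Add(-3, Mul(Rational(3, 16), 4)), 133)) = Mul(-42, Add(Add(-3, Rational(3, 4)), 133)) = Mul(-42, Add(Rational(-9, 4), 133)) = Mul(-42, Rational(523, 4)) = Rational(-10983, 2)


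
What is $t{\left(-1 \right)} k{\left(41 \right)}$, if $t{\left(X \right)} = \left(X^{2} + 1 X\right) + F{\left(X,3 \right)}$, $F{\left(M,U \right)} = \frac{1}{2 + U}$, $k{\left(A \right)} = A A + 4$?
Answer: $337$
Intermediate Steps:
$k{\left(A \right)} = 4 + A^{2}$ ($k{\left(A \right)} = A^{2} + 4 = 4 + A^{2}$)
$t{\left(X \right)} = \frac{1}{5} + X + X^{2}$ ($t{\left(X \right)} = \left(X^{2} + 1 X\right) + \frac{1}{2 + 3} = \left(X^{2} + X\right) + \frac{1}{5} = \left(X + X^{2}\right) + \frac{1}{5} = \frac{1}{5} + X + X^{2}$)
$t{\left(-1 \right)} k{\left(41 \right)} = \left(\frac{1}{5} - 1 + \left(-1\right)^{2}\right) \left(4 + 41^{2}\right) = \left(\frac{1}{5} - 1 + 1\right) \left(4 + 1681\right) = \frac{1}{5} \cdot 1685 = 337$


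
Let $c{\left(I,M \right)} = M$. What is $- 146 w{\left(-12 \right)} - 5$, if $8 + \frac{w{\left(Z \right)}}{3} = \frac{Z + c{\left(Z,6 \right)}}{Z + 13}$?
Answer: $6127$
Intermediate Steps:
$w{\left(Z \right)} = -24 + \frac{3 \left(6 + Z\right)}{13 + Z}$ ($w{\left(Z \right)} = -24 + 3 \frac{Z + 6}{Z + 13} = -24 + 3 \frac{6 + Z}{13 + Z} = -24 + \frac{3 \left(6 + Z\right)}{13 + Z}$)
$- 146 w{\left(-12 \right)} - 5 = - 146 \frac{21 \left(-14 - -12\right)}{13 - 12} - 5 = - 146 \frac{21 \left(-14 + 12\right)}{1} - 5 = - 146 \cdot 21 \cdot 1 \left(-2\right) - 5 = \left(-146\right) \left(-42\right) - 5 = 6132 - 5 = 6127$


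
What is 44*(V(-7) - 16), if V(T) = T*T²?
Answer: -15796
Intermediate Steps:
V(T) = T³
44*(V(-7) - 16) = 44*((-7)³ - 16) = 44*(-343 - 16) = 44*(-359) = -15796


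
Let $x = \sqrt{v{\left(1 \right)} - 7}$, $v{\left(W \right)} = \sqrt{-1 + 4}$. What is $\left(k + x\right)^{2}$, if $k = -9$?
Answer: $\left(9 - i \sqrt{7 - \sqrt{3}}\right)^{2} \approx 75.732 - 41.314 i$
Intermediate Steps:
$v{\left(W \right)} = \sqrt{3}$
$x = \sqrt{-7 + \sqrt{3}}$ ($x = \sqrt{\sqrt{3} - 7} = \sqrt{-7 + \sqrt{3}} \approx 2.2952 i$)
$\left(k + x\right)^{2} = \left(-9 + \sqrt{-7 + \sqrt{3}}\right)^{2}$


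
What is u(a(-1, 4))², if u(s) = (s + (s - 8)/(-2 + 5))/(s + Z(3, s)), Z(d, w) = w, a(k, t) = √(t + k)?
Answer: 28/27 - 16*√3/27 ≈ 0.010637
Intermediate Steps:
a(k, t) = √(k + t)
u(s) = (-8/3 + 4*s/3)/(2*s) (u(s) = (s + (s - 8)/(-2 + 5))/(s + s) = (s + (-8 + s)/3)/((2*s)) = (s + (-8 + s)*(⅓))*(1/(2*s)) = (s + (-8/3 + s/3))*(1/(2*s)) = (-8/3 + 4*s/3)*(1/(2*s)) = (-8/3 + 4*s/3)/(2*s))
u(a(-1, 4))² = (2*(-2 + √(-1 + 4))/(3*(√(-1 + 4))))² = (2*(-2 + √3)/(3*(√3)))² = (2*(√3/3)*(-2 + √3)/3)² = (2*√3*(-2 + √3)/9)² = 4*(-2 + √3)²/27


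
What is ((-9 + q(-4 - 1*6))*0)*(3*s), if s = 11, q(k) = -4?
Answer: 0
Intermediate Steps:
((-9 + q(-4 - 1*6))*0)*(3*s) = ((-9 - 4)*0)*(3*11) = -13*0*33 = 0*33 = 0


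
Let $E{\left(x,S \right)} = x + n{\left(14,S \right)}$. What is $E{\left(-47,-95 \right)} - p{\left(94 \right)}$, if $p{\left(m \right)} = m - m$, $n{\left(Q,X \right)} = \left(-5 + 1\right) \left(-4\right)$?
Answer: $-31$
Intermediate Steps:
$n{\left(Q,X \right)} = 16$ ($n{\left(Q,X \right)} = \left(-4\right) \left(-4\right) = 16$)
$E{\left(x,S \right)} = 16 + x$ ($E{\left(x,S \right)} = x + 16 = 16 + x$)
$p{\left(m \right)} = 0$
$E{\left(-47,-95 \right)} - p{\left(94 \right)} = \left(16 - 47\right) - 0 = -31 + 0 = -31$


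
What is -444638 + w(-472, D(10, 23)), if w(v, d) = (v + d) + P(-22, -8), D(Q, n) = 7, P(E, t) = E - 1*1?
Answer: -445126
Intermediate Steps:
P(E, t) = -1 + E (P(E, t) = E - 1 = -1 + E)
w(v, d) = -23 + d + v (w(v, d) = (v + d) + (-1 - 22) = (d + v) - 23 = -23 + d + v)
-444638 + w(-472, D(10, 23)) = -444638 + (-23 + 7 - 472) = -444638 - 488 = -445126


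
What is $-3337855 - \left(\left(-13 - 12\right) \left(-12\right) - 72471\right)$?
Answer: $-3265684$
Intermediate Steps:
$-3337855 - \left(\left(-13 - 12\right) \left(-12\right) - 72471\right) = -3337855 - \left(\left(-25\right) \left(-12\right) - 72471\right) = -3337855 - \left(300 - 72471\right) = -3337855 - -72171 = -3337855 + 72171 = -3265684$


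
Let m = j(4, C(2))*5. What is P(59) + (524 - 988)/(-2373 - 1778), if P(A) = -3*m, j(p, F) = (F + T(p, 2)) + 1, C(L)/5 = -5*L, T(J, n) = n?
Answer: 2926919/4151 ≈ 705.11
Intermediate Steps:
C(L) = -25*L (C(L) = 5*(-5*L) = -25*L)
j(p, F) = 3 + F (j(p, F) = (F + 2) + 1 = (2 + F) + 1 = 3 + F)
m = -235 (m = (3 - 25*2)*5 = (3 - 50)*5 = -47*5 = -235)
P(A) = 705 (P(A) = -3*(-235) = 705)
P(59) + (524 - 988)/(-2373 - 1778) = 705 + (524 - 988)/(-2373 - 1778) = 705 - 464/(-4151) = 705 - 464*(-1/4151) = 705 + 464/4151 = 2926919/4151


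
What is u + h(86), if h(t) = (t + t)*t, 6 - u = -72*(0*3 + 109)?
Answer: 22646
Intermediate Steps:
u = 7854 (u = 6 - (-72)*(0*3 + 109) = 6 - (-72)*(0 + 109) = 6 - (-72)*109 = 6 - 1*(-7848) = 6 + 7848 = 7854)
h(t) = 2*t**2 (h(t) = (2*t)*t = 2*t**2)
u + h(86) = 7854 + 2*86**2 = 7854 + 2*7396 = 7854 + 14792 = 22646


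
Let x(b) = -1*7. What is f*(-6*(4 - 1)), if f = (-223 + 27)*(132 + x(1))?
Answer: 441000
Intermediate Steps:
x(b) = -7
f = -24500 (f = (-223 + 27)*(132 - 7) = -196*125 = -24500)
f*(-6*(4 - 1)) = -(-147000)*(4 - 1) = -(-147000)*3 = -24500*(-18) = 441000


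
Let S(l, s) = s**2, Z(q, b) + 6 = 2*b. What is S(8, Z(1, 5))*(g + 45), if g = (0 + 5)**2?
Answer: 1120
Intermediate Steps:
Z(q, b) = -6 + 2*b
g = 25 (g = 5**2 = 25)
S(8, Z(1, 5))*(g + 45) = (-6 + 2*5)**2*(25 + 45) = (-6 + 10)**2*70 = 4**2*70 = 16*70 = 1120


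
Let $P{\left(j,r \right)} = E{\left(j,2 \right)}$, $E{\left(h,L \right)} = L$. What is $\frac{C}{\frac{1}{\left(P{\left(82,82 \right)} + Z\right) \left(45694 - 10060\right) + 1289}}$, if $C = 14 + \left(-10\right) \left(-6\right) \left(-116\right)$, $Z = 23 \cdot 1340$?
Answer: $-7628878187402$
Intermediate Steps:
$P{\left(j,r \right)} = 2$
$Z = 30820$
$C = -6946$ ($C = 14 + 60 \left(-116\right) = 14 - 6960 = -6946$)
$\frac{C}{\frac{1}{\left(P{\left(82,82 \right)} + Z\right) \left(45694 - 10060\right) + 1289}} = - \frac{6946}{\frac{1}{\left(2 + 30820\right) \left(45694 - 10060\right) + 1289}} = - \frac{6946}{\frac{1}{30822 \cdot 35634 + 1289}} = - \frac{6946}{\frac{1}{1098311148 + 1289}} = - \frac{6946}{\frac{1}{1098312437}} = - 6946 \frac{1}{\frac{1}{1098312437}} = \left(-6946\right) 1098312437 = -7628878187402$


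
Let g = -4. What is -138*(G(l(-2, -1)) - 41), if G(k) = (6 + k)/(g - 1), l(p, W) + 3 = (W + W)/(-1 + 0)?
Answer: 5796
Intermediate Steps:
l(p, W) = -3 - 2*W (l(p, W) = -3 + (W + W)/(-1 + 0) = -3 + (2*W)/(-1) = -3 + (2*W)*(-1) = -3 - 2*W)
G(k) = -6/5 - k/5 (G(k) = (6 + k)/(-4 - 1) = (6 + k)/(-5) = (6 + k)*(-⅕) = -6/5 - k/5)
-138*(G(l(-2, -1)) - 41) = -138*((-6/5 - (-3 - 2*(-1))/5) - 41) = -138*((-6/5 - (-3 + 2)/5) - 41) = -138*((-6/5 - ⅕*(-1)) - 41) = -138*((-6/5 + ⅕) - 41) = -138*(-1 - 41) = -138*(-42) = 5796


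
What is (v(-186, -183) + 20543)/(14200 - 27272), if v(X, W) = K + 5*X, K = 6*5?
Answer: -19643/13072 ≈ -1.5027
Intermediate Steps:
K = 30
v(X, W) = 30 + 5*X
(v(-186, -183) + 20543)/(14200 - 27272) = ((30 + 5*(-186)) + 20543)/(14200 - 27272) = ((30 - 930) + 20543)/(-13072) = (-900 + 20543)*(-1/13072) = 19643*(-1/13072) = -19643/13072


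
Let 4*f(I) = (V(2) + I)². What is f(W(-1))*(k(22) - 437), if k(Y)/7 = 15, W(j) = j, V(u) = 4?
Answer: -747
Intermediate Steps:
k(Y) = 105 (k(Y) = 7*15 = 105)
f(I) = (4 + I)²/4
f(W(-1))*(k(22) - 437) = ((4 - 1)²/4)*(105 - 437) = ((¼)*3²)*(-332) = ((¼)*9)*(-332) = (9/4)*(-332) = -747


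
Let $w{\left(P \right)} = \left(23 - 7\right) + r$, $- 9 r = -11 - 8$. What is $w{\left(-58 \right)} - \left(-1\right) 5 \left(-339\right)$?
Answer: $- \frac{15092}{9} \approx -1676.9$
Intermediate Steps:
$r = \frac{19}{9}$ ($r = - \frac{-11 - 8}{9} = \left(- \frac{1}{9}\right) \left(-19\right) = \frac{19}{9} \approx 2.1111$)
$w{\left(P \right)} = \frac{163}{9}$ ($w{\left(P \right)} = \left(23 - 7\right) + \frac{19}{9} = 16 + \frac{19}{9} = \frac{163}{9}$)
$w{\left(-58 \right)} - \left(-1\right) 5 \left(-339\right) = \frac{163}{9} - \left(-1\right) 5 \left(-339\right) = \frac{163}{9} - \left(-5\right) \left(-339\right) = \frac{163}{9} - 1695 = - \frac{15092}{9}$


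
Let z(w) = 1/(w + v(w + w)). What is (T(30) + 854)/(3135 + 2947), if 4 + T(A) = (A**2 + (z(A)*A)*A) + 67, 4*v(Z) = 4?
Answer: 57227/188542 ≈ 0.30352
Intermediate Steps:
v(Z) = 1 (v(Z) = (1/4)*4 = 1)
z(w) = 1/(1 + w) (z(w) = 1/(w + 1) = 1/(1 + w))
T(A) = 63 + A**2 + A**2/(1 + A) (T(A) = -4 + ((A**2 + (A/(1 + A))*A) + 67) = -4 + ((A**2 + A**2/(1 + A)) + 67) = -4 + (67 + A**2 + A**2/(1 + A)) = 63 + A**2 + A**2/(1 + A))
(T(30) + 854)/(3135 + 2947) = ((30**2 + (1 + 30)*(63 + 30**2))/(1 + 30) + 854)/(3135 + 2947) = ((900 + 31*(63 + 900))/31 + 854)/6082 = ((900 + 31*963)/31 + 854)*(1/6082) = ((900 + 29853)/31 + 854)*(1/6082) = ((1/31)*30753 + 854)*(1/6082) = (30753/31 + 854)*(1/6082) = (57227/31)*(1/6082) = 57227/188542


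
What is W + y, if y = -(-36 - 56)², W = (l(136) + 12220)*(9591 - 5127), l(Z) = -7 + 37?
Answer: 54675536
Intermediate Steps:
l(Z) = 30
W = 54684000 (W = (30 + 12220)*(9591 - 5127) = 12250*4464 = 54684000)
y = -8464 (y = -1*(-92)² = -1*8464 = -8464)
W + y = 54684000 - 8464 = 54675536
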